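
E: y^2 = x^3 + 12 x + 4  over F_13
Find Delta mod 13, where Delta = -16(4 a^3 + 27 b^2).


4 a^3 + 27 b^2 = 4*12^3 + 27*4^2 = 6912 + 432 = 7344
Delta = -16 * (7344) = -117504
Delta mod 13 = 3

Delta = 3 (mod 13)


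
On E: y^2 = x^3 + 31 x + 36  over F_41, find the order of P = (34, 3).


Compute successive multiples of P until we hit O:
  1P = (34, 3)
  2P = (24, 34)
  3P = (25, 6)
  4P = (14, 4)
  5P = (38, 30)
  6P = (12, 2)
  7P = (0, 6)
  8P = (3, 22)
  ... (continuing to 35P)
  35P = O

ord(P) = 35


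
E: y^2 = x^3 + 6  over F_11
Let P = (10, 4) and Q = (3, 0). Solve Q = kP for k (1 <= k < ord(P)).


Enumerate multiples of P until we hit Q = (3, 0):
  1P = (10, 4)
  2P = (3, 0)
Match found at i = 2.

k = 2


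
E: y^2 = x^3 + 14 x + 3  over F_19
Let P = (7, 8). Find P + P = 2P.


Doubling: s = (3 x1^2 + a) / (2 y1)
s = (3*7^2 + 14) / (2*8) mod 19 = 16
x3 = s^2 - 2 x1 mod 19 = 16^2 - 2*7 = 14
y3 = s (x1 - x3) - y1 mod 19 = 16 * (7 - 14) - 8 = 13

2P = (14, 13)


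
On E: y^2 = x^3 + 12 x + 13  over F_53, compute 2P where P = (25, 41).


Doubling: s = (3 x1^2 + a) / (2 y1)
s = (3*25^2 + 12) / (2*41) mod 53 = 34
x3 = s^2 - 2 x1 mod 53 = 34^2 - 2*25 = 46
y3 = s (x1 - x3) - y1 mod 53 = 34 * (25 - 46) - 41 = 40

2P = (46, 40)


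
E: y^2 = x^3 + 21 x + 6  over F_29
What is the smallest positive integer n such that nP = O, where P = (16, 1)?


Compute successive multiples of P until we hit O:
  1P = (16, 1)
  2P = (6, 0)
  3P = (16, 28)
  4P = O

ord(P) = 4


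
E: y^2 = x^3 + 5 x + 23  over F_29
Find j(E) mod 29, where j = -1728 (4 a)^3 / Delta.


Delta = -16(4 a^3 + 27 b^2) mod 29 = 25
-1728 * (4 a)^3 = -1728 * (4*5)^3 mod 29 = 10
j = 10 * 25^(-1) mod 29 = 12

j = 12 (mod 29)


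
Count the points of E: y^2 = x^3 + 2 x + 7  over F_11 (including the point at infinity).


For each x in F_11, count y with y^2 = x^3 + 2 x + 7 mod 11:
  x = 6: RHS = 4, y in [2, 9]  -> 2 point(s)
  x = 7: RHS = 1, y in [1, 10]  -> 2 point(s)
  x = 10: RHS = 4, y in [2, 9]  -> 2 point(s)
Affine points: 6. Add the point at infinity: total = 7.

#E(F_11) = 7


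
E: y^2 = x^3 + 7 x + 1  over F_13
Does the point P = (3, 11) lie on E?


Check whether y^2 = x^3 + 7 x + 1 (mod 13) for (x, y) = (3, 11).
LHS: y^2 = 11^2 mod 13 = 4
RHS: x^3 + 7 x + 1 = 3^3 + 7*3 + 1 mod 13 = 10
LHS != RHS

No, not on the curve


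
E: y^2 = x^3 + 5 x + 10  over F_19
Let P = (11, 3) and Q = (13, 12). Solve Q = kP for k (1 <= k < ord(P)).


Enumerate multiples of P until we hit Q = (13, 12):
  1P = (11, 3)
  2P = (1, 15)
  3P = (13, 7)
  4P = (18, 2)
  5P = (16, 14)
  6P = (9, 9)
  7P = (8, 7)
  8P = (6, 3)
  9P = (2, 16)
  10P = (17, 12)
  11P = (17, 7)
  12P = (2, 3)
  13P = (6, 16)
  14P = (8, 12)
  15P = (9, 10)
  16P = (16, 5)
  17P = (18, 17)
  18P = (13, 12)
Match found at i = 18.

k = 18


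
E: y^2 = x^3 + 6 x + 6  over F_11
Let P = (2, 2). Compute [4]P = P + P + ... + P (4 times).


k = 4 = 100_2 (binary, LSB first: 001)
Double-and-add from P = (2, 2):
  bit 0 = 0: acc unchanged = O
  bit 1 = 0: acc unchanged = O
  bit 2 = 1: acc = O + (6, 7) = (6, 7)

4P = (6, 7)


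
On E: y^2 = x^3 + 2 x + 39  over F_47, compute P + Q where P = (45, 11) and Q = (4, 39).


P != Q, so use the chord formula.
s = (y2 - y1) / (x2 - x1) = (28) / (6) mod 47 = 36
x3 = s^2 - x1 - x2 mod 47 = 36^2 - 45 - 4 = 25
y3 = s (x1 - x3) - y1 mod 47 = 36 * (45 - 25) - 11 = 4

P + Q = (25, 4)


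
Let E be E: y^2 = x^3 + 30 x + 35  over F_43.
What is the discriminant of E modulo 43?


4 a^3 + 27 b^2 = 4*30^3 + 27*35^2 = 108000 + 33075 = 141075
Delta = -16 * (141075) = -2257200
Delta mod 43 = 42

Delta = 42 (mod 43)


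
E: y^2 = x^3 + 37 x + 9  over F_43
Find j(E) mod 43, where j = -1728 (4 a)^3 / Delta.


Delta = -16(4 a^3 + 27 b^2) mod 43 = 31
-1728 * (4 a)^3 = -1728 * (4*37)^3 mod 43 = 39
j = 39 * 31^(-1) mod 43 = 29

j = 29 (mod 43)


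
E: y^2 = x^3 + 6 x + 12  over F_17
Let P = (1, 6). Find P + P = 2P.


Doubling: s = (3 x1^2 + a) / (2 y1)
s = (3*1^2 + 6) / (2*6) mod 17 = 5
x3 = s^2 - 2 x1 mod 17 = 5^2 - 2*1 = 6
y3 = s (x1 - x3) - y1 mod 17 = 5 * (1 - 6) - 6 = 3

2P = (6, 3)


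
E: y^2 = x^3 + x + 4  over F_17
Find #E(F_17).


For each x in F_17, count y with y^2 = x^3 + 1 x + 4 mod 17:
  x = 0: RHS = 4, y in [2, 15]  -> 2 point(s)
  x = 3: RHS = 0, y in [0]  -> 1 point(s)
  x = 4: RHS = 4, y in [2, 15]  -> 2 point(s)
  x = 5: RHS = 15, y in [7, 10]  -> 2 point(s)
  x = 13: RHS = 4, y in [2, 15]  -> 2 point(s)
  x = 14: RHS = 8, y in [5, 12]  -> 2 point(s)
  x = 16: RHS = 2, y in [6, 11]  -> 2 point(s)
Affine points: 13. Add the point at infinity: total = 14.

#E(F_17) = 14


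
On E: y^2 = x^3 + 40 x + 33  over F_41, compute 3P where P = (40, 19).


k = 3 = 11_2 (binary, LSB first: 11)
Double-and-add from P = (40, 19):
  bit 0 = 1: acc = O + (40, 19) = (40, 19)
  bit 1 = 1: acc = (40, 19) + (7, 0) = (40, 22)

3P = (40, 22)


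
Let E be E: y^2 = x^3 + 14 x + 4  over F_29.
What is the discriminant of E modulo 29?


4 a^3 + 27 b^2 = 4*14^3 + 27*4^2 = 10976 + 432 = 11408
Delta = -16 * (11408) = -182528
Delta mod 29 = 27

Delta = 27 (mod 29)


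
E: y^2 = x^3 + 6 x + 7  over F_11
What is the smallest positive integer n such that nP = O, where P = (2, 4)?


Compute successive multiples of P until we hit O:
  1P = (2, 4)
  2P = (10, 0)
  3P = (2, 7)
  4P = O

ord(P) = 4


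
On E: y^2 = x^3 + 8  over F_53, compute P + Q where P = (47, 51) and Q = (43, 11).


P != Q, so use the chord formula.
s = (y2 - y1) / (x2 - x1) = (13) / (49) mod 53 = 10
x3 = s^2 - x1 - x2 mod 53 = 10^2 - 47 - 43 = 10
y3 = s (x1 - x3) - y1 mod 53 = 10 * (47 - 10) - 51 = 1

P + Q = (10, 1)


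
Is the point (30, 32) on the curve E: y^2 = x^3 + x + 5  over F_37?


Check whether y^2 = x^3 + 1 x + 5 (mod 37) for (x, y) = (30, 32).
LHS: y^2 = 32^2 mod 37 = 25
RHS: x^3 + 1 x + 5 = 30^3 + 1*30 + 5 mod 37 = 25
LHS = RHS

Yes, on the curve


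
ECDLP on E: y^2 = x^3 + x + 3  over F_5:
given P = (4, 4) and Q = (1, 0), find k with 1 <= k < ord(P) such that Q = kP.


Enumerate multiples of P until we hit Q = (1, 0):
  1P = (4, 4)
  2P = (1, 0)
Match found at i = 2.

k = 2


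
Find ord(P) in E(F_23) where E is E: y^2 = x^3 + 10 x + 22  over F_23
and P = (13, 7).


Compute successive multiples of P until we hit O:
  1P = (13, 7)
  2P = (9, 6)
  3P = (14, 10)
  4P = (5, 17)
  5P = (8, 4)
  6P = (18, 13)
  7P = (10, 15)
  8P = (2, 2)
  ... (continuing to 18P)
  18P = O

ord(P) = 18


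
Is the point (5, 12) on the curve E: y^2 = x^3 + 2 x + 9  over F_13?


Check whether y^2 = x^3 + 2 x + 9 (mod 13) for (x, y) = (5, 12).
LHS: y^2 = 12^2 mod 13 = 1
RHS: x^3 + 2 x + 9 = 5^3 + 2*5 + 9 mod 13 = 1
LHS = RHS

Yes, on the curve


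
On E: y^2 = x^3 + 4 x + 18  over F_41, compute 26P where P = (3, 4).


k = 26 = 11010_2 (binary, LSB first: 01011)
Double-and-add from P = (3, 4):
  bit 0 = 0: acc unchanged = O
  bit 1 = 1: acc = O + (34, 4) = (34, 4)
  bit 2 = 0: acc unchanged = (34, 4)
  bit 3 = 1: acc = (34, 4) + (29, 13) = (37, 26)
  bit 4 = 1: acc = (37, 26) + (25, 32) = (10, 22)

26P = (10, 22)


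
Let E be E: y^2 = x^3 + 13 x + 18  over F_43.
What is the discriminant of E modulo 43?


4 a^3 + 27 b^2 = 4*13^3 + 27*18^2 = 8788 + 8748 = 17536
Delta = -16 * (17536) = -280576
Delta mod 43 = 42

Delta = 42 (mod 43)


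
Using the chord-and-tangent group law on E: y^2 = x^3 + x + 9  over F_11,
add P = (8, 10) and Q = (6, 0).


P != Q, so use the chord formula.
s = (y2 - y1) / (x2 - x1) = (1) / (9) mod 11 = 5
x3 = s^2 - x1 - x2 mod 11 = 5^2 - 8 - 6 = 0
y3 = s (x1 - x3) - y1 mod 11 = 5 * (8 - 0) - 10 = 8

P + Q = (0, 8)


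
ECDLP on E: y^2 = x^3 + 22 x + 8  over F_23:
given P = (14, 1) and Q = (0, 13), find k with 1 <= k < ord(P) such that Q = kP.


Enumerate multiples of P until we hit Q = (0, 13):
  1P = (14, 1)
  2P = (8, 12)
  3P = (5, 17)
  4P = (10, 20)
  5P = (0, 13)
Match found at i = 5.

k = 5


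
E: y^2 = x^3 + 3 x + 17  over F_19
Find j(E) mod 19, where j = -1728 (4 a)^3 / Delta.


Delta = -16(4 a^3 + 27 b^2) mod 19 = 2
-1728 * (4 a)^3 = -1728 * (4*3)^3 mod 19 = 18
j = 18 * 2^(-1) mod 19 = 9

j = 9 (mod 19)


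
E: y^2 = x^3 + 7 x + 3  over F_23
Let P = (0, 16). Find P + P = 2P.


Doubling: s = (3 x1^2 + a) / (2 y1)
s = (3*0^2 + 7) / (2*16) mod 23 = 11
x3 = s^2 - 2 x1 mod 23 = 11^2 - 2*0 = 6
y3 = s (x1 - x3) - y1 mod 23 = 11 * (0 - 6) - 16 = 10

2P = (6, 10)


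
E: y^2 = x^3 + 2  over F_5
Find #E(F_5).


For each x in F_5, count y with y^2 = x^3 + 0 x + 2 mod 5:
  x = 2: RHS = 0, y in [0]  -> 1 point(s)
  x = 3: RHS = 4, y in [2, 3]  -> 2 point(s)
  x = 4: RHS = 1, y in [1, 4]  -> 2 point(s)
Affine points: 5. Add the point at infinity: total = 6.

#E(F_5) = 6


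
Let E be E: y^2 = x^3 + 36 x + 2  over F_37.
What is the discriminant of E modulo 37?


4 a^3 + 27 b^2 = 4*36^3 + 27*2^2 = 186624 + 108 = 186732
Delta = -16 * (186732) = -2987712
Delta mod 37 = 1

Delta = 1 (mod 37)


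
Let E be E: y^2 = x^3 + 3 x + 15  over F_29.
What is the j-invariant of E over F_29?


Delta = -16(4 a^3 + 27 b^2) mod 29 = 20
-1728 * (4 a)^3 = -1728 * (4*3)^3 mod 29 = 1
j = 1 * 20^(-1) mod 29 = 16

j = 16 (mod 29)


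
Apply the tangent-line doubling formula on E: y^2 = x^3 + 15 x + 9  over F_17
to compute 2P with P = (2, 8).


Doubling: s = (3 x1^2 + a) / (2 y1)
s = (3*2^2 + 15) / (2*8) mod 17 = 7
x3 = s^2 - 2 x1 mod 17 = 7^2 - 2*2 = 11
y3 = s (x1 - x3) - y1 mod 17 = 7 * (2 - 11) - 8 = 14

2P = (11, 14)


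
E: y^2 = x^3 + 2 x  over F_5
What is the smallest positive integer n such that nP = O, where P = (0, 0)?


Compute successive multiples of P until we hit O:
  1P = (0, 0)
  2P = O

ord(P) = 2


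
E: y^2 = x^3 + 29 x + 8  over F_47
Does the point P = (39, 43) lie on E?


Check whether y^2 = x^3 + 29 x + 8 (mod 47) for (x, y) = (39, 43).
LHS: y^2 = 43^2 mod 47 = 16
RHS: x^3 + 29 x + 8 = 39^3 + 29*39 + 8 mod 47 = 16
LHS = RHS

Yes, on the curve


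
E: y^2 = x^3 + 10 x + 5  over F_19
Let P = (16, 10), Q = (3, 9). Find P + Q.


P != Q, so use the chord formula.
s = (y2 - y1) / (x2 - x1) = (18) / (6) mod 19 = 3
x3 = s^2 - x1 - x2 mod 19 = 3^2 - 16 - 3 = 9
y3 = s (x1 - x3) - y1 mod 19 = 3 * (16 - 9) - 10 = 11

P + Q = (9, 11)


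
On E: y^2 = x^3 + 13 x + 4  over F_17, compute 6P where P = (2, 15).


k = 6 = 110_2 (binary, LSB first: 011)
Double-and-add from P = (2, 15):
  bit 0 = 0: acc unchanged = O
  bit 1 = 1: acc = O + (0, 15) = (0, 15)
  bit 2 = 1: acc = (0, 15) + (1, 1) = (8, 12)

6P = (8, 12)


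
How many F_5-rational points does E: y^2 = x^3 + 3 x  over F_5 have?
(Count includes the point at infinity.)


For each x in F_5, count y with y^2 = x^3 + 3 x + 0 mod 5:
  x = 0: RHS = 0, y in [0]  -> 1 point(s)
  x = 1: RHS = 4, y in [2, 3]  -> 2 point(s)
  x = 2: RHS = 4, y in [2, 3]  -> 2 point(s)
  x = 3: RHS = 1, y in [1, 4]  -> 2 point(s)
  x = 4: RHS = 1, y in [1, 4]  -> 2 point(s)
Affine points: 9. Add the point at infinity: total = 10.

#E(F_5) = 10


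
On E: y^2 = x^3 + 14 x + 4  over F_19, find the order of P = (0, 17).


Compute successive multiples of P until we hit O:
  1P = (0, 17)
  2P = (17, 14)
  3P = (9, 17)
  4P = (10, 2)
  5P = (16, 7)
  6P = (12, 0)
  7P = (16, 12)
  8P = (10, 17)
  ... (continuing to 12P)
  12P = O

ord(P) = 12


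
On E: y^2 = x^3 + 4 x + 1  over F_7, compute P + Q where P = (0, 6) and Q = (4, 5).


P != Q, so use the chord formula.
s = (y2 - y1) / (x2 - x1) = (6) / (4) mod 7 = 5
x3 = s^2 - x1 - x2 mod 7 = 5^2 - 0 - 4 = 0
y3 = s (x1 - x3) - y1 mod 7 = 5 * (0 - 0) - 6 = 1

P + Q = (0, 1)


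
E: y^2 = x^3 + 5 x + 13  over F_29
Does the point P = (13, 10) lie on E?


Check whether y^2 = x^3 + 5 x + 13 (mod 29) for (x, y) = (13, 10).
LHS: y^2 = 10^2 mod 29 = 13
RHS: x^3 + 5 x + 13 = 13^3 + 5*13 + 13 mod 29 = 13
LHS = RHS

Yes, on the curve


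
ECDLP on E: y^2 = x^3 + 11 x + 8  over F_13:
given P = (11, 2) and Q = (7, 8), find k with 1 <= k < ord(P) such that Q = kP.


Enumerate multiples of P until we hit Q = (7, 8):
  1P = (11, 2)
  2P = (7, 8)
Match found at i = 2.

k = 2


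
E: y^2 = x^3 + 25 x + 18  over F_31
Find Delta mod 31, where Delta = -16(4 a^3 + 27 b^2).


4 a^3 + 27 b^2 = 4*25^3 + 27*18^2 = 62500 + 8748 = 71248
Delta = -16 * (71248) = -1139968
Delta mod 31 = 26

Delta = 26 (mod 31)


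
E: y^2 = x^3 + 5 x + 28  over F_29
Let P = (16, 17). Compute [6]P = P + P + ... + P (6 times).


k = 6 = 110_2 (binary, LSB first: 011)
Double-and-add from P = (16, 17):
  bit 0 = 0: acc unchanged = O
  bit 1 = 1: acc = O + (1, 11) = (1, 11)
  bit 2 = 1: acc = (1, 11) + (7, 0) = (1, 18)

6P = (1, 18)


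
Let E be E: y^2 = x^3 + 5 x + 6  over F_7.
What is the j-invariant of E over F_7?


Delta = -16(4 a^3 + 27 b^2) mod 7 = 3
-1728 * (4 a)^3 = -1728 * (4*5)^3 mod 7 = 6
j = 6 * 3^(-1) mod 7 = 2

j = 2 (mod 7)


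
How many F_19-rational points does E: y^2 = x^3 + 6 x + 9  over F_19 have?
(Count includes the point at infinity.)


For each x in F_19, count y with y^2 = x^3 + 6 x + 9 mod 19:
  x = 0: RHS = 9, y in [3, 16]  -> 2 point(s)
  x = 1: RHS = 16, y in [4, 15]  -> 2 point(s)
  x = 3: RHS = 16, y in [4, 15]  -> 2 point(s)
  x = 10: RHS = 5, y in [9, 10]  -> 2 point(s)
  x = 11: RHS = 0, y in [0]  -> 1 point(s)
  x = 12: RHS = 4, y in [2, 17]  -> 2 point(s)
  x = 13: RHS = 4, y in [2, 17]  -> 2 point(s)
  x = 14: RHS = 6, y in [5, 14]  -> 2 point(s)
  x = 15: RHS = 16, y in [4, 15]  -> 2 point(s)
Affine points: 17. Add the point at infinity: total = 18.

#E(F_19) = 18


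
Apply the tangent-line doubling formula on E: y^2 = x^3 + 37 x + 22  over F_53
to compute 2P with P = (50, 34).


Doubling: s = (3 x1^2 + a) / (2 y1)
s = (3*50^2 + 37) / (2*34) mod 53 = 29
x3 = s^2 - 2 x1 mod 53 = 29^2 - 2*50 = 52
y3 = s (x1 - x3) - y1 mod 53 = 29 * (50 - 52) - 34 = 14

2P = (52, 14)


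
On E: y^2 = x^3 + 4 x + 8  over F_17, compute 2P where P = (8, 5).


Doubling: s = (3 x1^2 + a) / (2 y1)
s = (3*8^2 + 4) / (2*5) mod 17 = 6
x3 = s^2 - 2 x1 mod 17 = 6^2 - 2*8 = 3
y3 = s (x1 - x3) - y1 mod 17 = 6 * (8 - 3) - 5 = 8

2P = (3, 8)


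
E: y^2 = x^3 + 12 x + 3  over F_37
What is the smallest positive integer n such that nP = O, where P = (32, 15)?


Compute successive multiples of P until we hit O:
  1P = (32, 15)
  2P = (21, 28)
  3P = (12, 32)
  4P = (31, 23)
  5P = (1, 33)
  6P = (13, 5)
  7P = (22, 0)
  8P = (13, 32)
  ... (continuing to 14P)
  14P = O

ord(P) = 14


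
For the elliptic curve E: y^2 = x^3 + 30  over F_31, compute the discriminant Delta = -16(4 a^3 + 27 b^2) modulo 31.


4 a^3 + 27 b^2 = 4*0^3 + 27*30^2 = 0 + 24300 = 24300
Delta = -16 * (24300) = -388800
Delta mod 31 = 2

Delta = 2 (mod 31)


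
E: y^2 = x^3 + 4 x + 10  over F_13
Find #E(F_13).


For each x in F_13, count y with y^2 = x^3 + 4 x + 10 mod 13:
  x = 0: RHS = 10, y in [6, 7]  -> 2 point(s)
  x = 2: RHS = 0, y in [0]  -> 1 point(s)
  x = 3: RHS = 10, y in [6, 7]  -> 2 point(s)
  x = 4: RHS = 12, y in [5, 8]  -> 2 point(s)
  x = 5: RHS = 12, y in [5, 8]  -> 2 point(s)
  x = 6: RHS = 3, y in [4, 9]  -> 2 point(s)
  x = 7: RHS = 4, y in [2, 11]  -> 2 point(s)
  x = 10: RHS = 10, y in [6, 7]  -> 2 point(s)
Affine points: 15. Add the point at infinity: total = 16.

#E(F_13) = 16


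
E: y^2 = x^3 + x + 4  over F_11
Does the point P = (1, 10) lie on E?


Check whether y^2 = x^3 + 1 x + 4 (mod 11) for (x, y) = (1, 10).
LHS: y^2 = 10^2 mod 11 = 1
RHS: x^3 + 1 x + 4 = 1^3 + 1*1 + 4 mod 11 = 6
LHS != RHS

No, not on the curve


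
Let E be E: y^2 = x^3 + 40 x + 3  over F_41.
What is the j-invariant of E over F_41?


Delta = -16(4 a^3 + 27 b^2) mod 41 = 30
-1728 * (4 a)^3 = -1728 * (4*40)^3 mod 41 = 15
j = 15 * 30^(-1) mod 41 = 21

j = 21 (mod 41)


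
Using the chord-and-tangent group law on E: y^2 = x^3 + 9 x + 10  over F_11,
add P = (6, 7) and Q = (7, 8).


P != Q, so use the chord formula.
s = (y2 - y1) / (x2 - x1) = (1) / (1) mod 11 = 1
x3 = s^2 - x1 - x2 mod 11 = 1^2 - 6 - 7 = 10
y3 = s (x1 - x3) - y1 mod 11 = 1 * (6 - 10) - 7 = 0

P + Q = (10, 0)


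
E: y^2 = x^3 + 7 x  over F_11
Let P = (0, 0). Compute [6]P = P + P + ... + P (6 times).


k = 6 = 110_2 (binary, LSB first: 011)
Double-and-add from P = (0, 0):
  bit 0 = 0: acc unchanged = O
  bit 1 = 1: acc = O + O = O
  bit 2 = 1: acc = O + O = O

6P = O


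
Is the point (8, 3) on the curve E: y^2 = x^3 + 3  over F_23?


Check whether y^2 = x^3 + 0 x + 3 (mod 23) for (x, y) = (8, 3).
LHS: y^2 = 3^2 mod 23 = 9
RHS: x^3 + 0 x + 3 = 8^3 + 0*8 + 3 mod 23 = 9
LHS = RHS

Yes, on the curve


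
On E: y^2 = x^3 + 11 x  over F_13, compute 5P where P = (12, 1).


k = 5 = 101_2 (binary, LSB first: 101)
Double-and-add from P = (12, 1):
  bit 0 = 1: acc = O + (12, 1) = (12, 1)
  bit 1 = 0: acc unchanged = (12, 1)
  bit 2 = 1: acc = (12, 1) + (12, 1) = (12, 12)

5P = (12, 12)


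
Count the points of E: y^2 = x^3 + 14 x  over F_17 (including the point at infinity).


For each x in F_17, count y with y^2 = x^3 + 14 x + 0 mod 17:
  x = 0: RHS = 0, y in [0]  -> 1 point(s)
  x = 1: RHS = 15, y in [7, 10]  -> 2 point(s)
  x = 2: RHS = 2, y in [6, 11]  -> 2 point(s)
  x = 3: RHS = 1, y in [1, 16]  -> 2 point(s)
  x = 4: RHS = 1, y in [1, 16]  -> 2 point(s)
  x = 5: RHS = 8, y in [5, 12]  -> 2 point(s)
  x = 7: RHS = 16, y in [4, 13]  -> 2 point(s)
  x = 10: RHS = 1, y in [1, 16]  -> 2 point(s)
  x = 12: RHS = 9, y in [3, 14]  -> 2 point(s)
  x = 13: RHS = 16, y in [4, 13]  -> 2 point(s)
  x = 14: RHS = 16, y in [4, 13]  -> 2 point(s)
  x = 15: RHS = 15, y in [7, 10]  -> 2 point(s)
  x = 16: RHS = 2, y in [6, 11]  -> 2 point(s)
Affine points: 25. Add the point at infinity: total = 26.

#E(F_17) = 26


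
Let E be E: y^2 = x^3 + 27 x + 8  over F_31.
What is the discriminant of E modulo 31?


4 a^3 + 27 b^2 = 4*27^3 + 27*8^2 = 78732 + 1728 = 80460
Delta = -16 * (80460) = -1287360
Delta mod 31 = 8

Delta = 8 (mod 31)


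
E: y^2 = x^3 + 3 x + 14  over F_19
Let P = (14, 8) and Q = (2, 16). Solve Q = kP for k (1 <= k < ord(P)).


Enumerate multiples of P until we hit Q = (2, 16):
  1P = (14, 8)
  2P = (2, 3)
  3P = (7, 6)
  4P = (7, 13)
  5P = (2, 16)
Match found at i = 5.

k = 5


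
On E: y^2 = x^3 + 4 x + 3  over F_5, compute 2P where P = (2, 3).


Doubling: s = (3 x1^2 + a) / (2 y1)
s = (3*2^2 + 4) / (2*3) mod 5 = 1
x3 = s^2 - 2 x1 mod 5 = 1^2 - 2*2 = 2
y3 = s (x1 - x3) - y1 mod 5 = 1 * (2 - 2) - 3 = 2

2P = (2, 2)


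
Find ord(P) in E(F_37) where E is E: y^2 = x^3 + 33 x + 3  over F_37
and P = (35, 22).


Compute successive multiples of P until we hit O:
  1P = (35, 22)
  2P = (34, 32)
  3P = (31, 12)
  4P = (5, 16)
  5P = (0, 22)
  6P = (2, 15)
  7P = (10, 36)
  8P = (17, 36)
  ... (continuing to 22P)
  22P = O

ord(P) = 22


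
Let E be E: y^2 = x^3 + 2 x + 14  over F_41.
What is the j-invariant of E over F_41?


Delta = -16(4 a^3 + 27 b^2) mod 41 = 14
-1728 * (4 a)^3 = -1728 * (4*2)^3 mod 41 = 3
j = 3 * 14^(-1) mod 41 = 9

j = 9 (mod 41)


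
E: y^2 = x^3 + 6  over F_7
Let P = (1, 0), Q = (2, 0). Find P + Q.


P != Q, so use the chord formula.
s = (y2 - y1) / (x2 - x1) = (0) / (1) mod 7 = 0
x3 = s^2 - x1 - x2 mod 7 = 0^2 - 1 - 2 = 4
y3 = s (x1 - x3) - y1 mod 7 = 0 * (1 - 4) - 0 = 0

P + Q = (4, 0)


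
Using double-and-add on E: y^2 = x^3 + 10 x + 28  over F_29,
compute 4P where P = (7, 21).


k = 4 = 100_2 (binary, LSB first: 001)
Double-and-add from P = (7, 21):
  bit 0 = 0: acc unchanged = O
  bit 1 = 0: acc unchanged = O
  bit 2 = 1: acc = O + (21, 25) = (21, 25)

4P = (21, 25)


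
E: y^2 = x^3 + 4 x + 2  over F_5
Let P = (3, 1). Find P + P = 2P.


Doubling: s = (3 x1^2 + a) / (2 y1)
s = (3*3^2 + 4) / (2*1) mod 5 = 3
x3 = s^2 - 2 x1 mod 5 = 3^2 - 2*3 = 3
y3 = s (x1 - x3) - y1 mod 5 = 3 * (3 - 3) - 1 = 4

2P = (3, 4)


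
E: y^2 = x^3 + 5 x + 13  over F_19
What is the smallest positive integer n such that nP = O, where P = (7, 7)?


Compute successive multiples of P until we hit O:
  1P = (7, 7)
  2P = (5, 12)
  3P = (18, 11)
  4P = (18, 8)
  5P = (5, 7)
  6P = (7, 12)
  7P = O

ord(P) = 7


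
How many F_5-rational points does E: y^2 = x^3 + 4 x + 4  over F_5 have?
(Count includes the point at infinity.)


For each x in F_5, count y with y^2 = x^3 + 4 x + 4 mod 5:
  x = 0: RHS = 4, y in [2, 3]  -> 2 point(s)
  x = 1: RHS = 4, y in [2, 3]  -> 2 point(s)
  x = 2: RHS = 0, y in [0]  -> 1 point(s)
  x = 4: RHS = 4, y in [2, 3]  -> 2 point(s)
Affine points: 7. Add the point at infinity: total = 8.

#E(F_5) = 8


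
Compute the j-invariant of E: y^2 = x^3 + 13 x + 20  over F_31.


Delta = -16(4 a^3 + 27 b^2) mod 31 = 2
-1728 * (4 a)^3 = -1728 * (4*13)^3 mod 31 = 29
j = 29 * 2^(-1) mod 31 = 30

j = 30 (mod 31)


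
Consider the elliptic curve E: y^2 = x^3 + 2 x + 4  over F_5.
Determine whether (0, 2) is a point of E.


Check whether y^2 = x^3 + 2 x + 4 (mod 5) for (x, y) = (0, 2).
LHS: y^2 = 2^2 mod 5 = 4
RHS: x^3 + 2 x + 4 = 0^3 + 2*0 + 4 mod 5 = 4
LHS = RHS

Yes, on the curve


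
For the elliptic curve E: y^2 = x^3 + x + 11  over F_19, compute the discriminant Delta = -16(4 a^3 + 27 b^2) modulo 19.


4 a^3 + 27 b^2 = 4*1^3 + 27*11^2 = 4 + 3267 = 3271
Delta = -16 * (3271) = -52336
Delta mod 19 = 9

Delta = 9 (mod 19)


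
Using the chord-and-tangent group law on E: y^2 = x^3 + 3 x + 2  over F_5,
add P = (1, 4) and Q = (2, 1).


P != Q, so use the chord formula.
s = (y2 - y1) / (x2 - x1) = (2) / (1) mod 5 = 2
x3 = s^2 - x1 - x2 mod 5 = 2^2 - 1 - 2 = 1
y3 = s (x1 - x3) - y1 mod 5 = 2 * (1 - 1) - 4 = 1

P + Q = (1, 1)


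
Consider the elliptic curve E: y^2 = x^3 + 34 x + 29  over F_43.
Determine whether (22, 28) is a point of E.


Check whether y^2 = x^3 + 34 x + 29 (mod 43) for (x, y) = (22, 28).
LHS: y^2 = 28^2 mod 43 = 10
RHS: x^3 + 34 x + 29 = 22^3 + 34*22 + 29 mod 43 = 30
LHS != RHS

No, not on the curve


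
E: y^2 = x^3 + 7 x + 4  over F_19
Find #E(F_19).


For each x in F_19, count y with y^2 = x^3 + 7 x + 4 mod 19:
  x = 0: RHS = 4, y in [2, 17]  -> 2 point(s)
  x = 2: RHS = 7, y in [8, 11]  -> 2 point(s)
  x = 4: RHS = 1, y in [1, 18]  -> 2 point(s)
  x = 7: RHS = 16, y in [4, 15]  -> 2 point(s)
  x = 9: RHS = 17, y in [6, 13]  -> 2 point(s)
  x = 11: RHS = 6, y in [5, 14]  -> 2 point(s)
  x = 12: RHS = 11, y in [7, 12]  -> 2 point(s)
  x = 15: RHS = 7, y in [8, 11]  -> 2 point(s)
  x = 17: RHS = 1, y in [1, 18]  -> 2 point(s)
Affine points: 18. Add the point at infinity: total = 19.

#E(F_19) = 19


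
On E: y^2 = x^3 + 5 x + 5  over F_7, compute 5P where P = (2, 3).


k = 5 = 101_2 (binary, LSB first: 101)
Double-and-add from P = (2, 3):
  bit 0 = 1: acc = O + (2, 3) = (2, 3)
  bit 1 = 0: acc unchanged = (2, 3)
  bit 2 = 1: acc = (2, 3) + (1, 2) = (5, 1)

5P = (5, 1)


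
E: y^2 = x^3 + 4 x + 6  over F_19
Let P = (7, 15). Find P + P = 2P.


Doubling: s = (3 x1^2 + a) / (2 y1)
s = (3*7^2 + 4) / (2*15) mod 19 = 12
x3 = s^2 - 2 x1 mod 19 = 12^2 - 2*7 = 16
y3 = s (x1 - x3) - y1 mod 19 = 12 * (7 - 16) - 15 = 10

2P = (16, 10)


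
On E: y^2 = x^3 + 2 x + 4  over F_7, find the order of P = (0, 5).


Compute successive multiples of P until we hit O:
  1P = (0, 5)
  2P = (2, 3)
  3P = (6, 1)
  4P = (3, 4)
  5P = (1, 0)
  6P = (3, 3)
  7P = (6, 6)
  8P = (2, 4)
  ... (continuing to 10P)
  10P = O

ord(P) = 10


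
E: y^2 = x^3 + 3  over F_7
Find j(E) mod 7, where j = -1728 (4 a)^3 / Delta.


Delta = -16(4 a^3 + 27 b^2) mod 7 = 4
-1728 * (4 a)^3 = -1728 * (4*0)^3 mod 7 = 0
j = 0 * 4^(-1) mod 7 = 0

j = 0 (mod 7)


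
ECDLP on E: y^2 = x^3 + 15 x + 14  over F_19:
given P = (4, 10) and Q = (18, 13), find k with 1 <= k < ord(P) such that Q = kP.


Enumerate multiples of P until we hit Q = (18, 13):
  1P = (4, 10)
  2P = (9, 17)
  3P = (11, 3)
  4P = (5, 10)
  5P = (10, 9)
  6P = (14, 17)
  7P = (7, 5)
  8P = (15, 2)
  9P = (1, 12)
  10P = (6, 4)
  11P = (18, 13)
Match found at i = 11.

k = 11


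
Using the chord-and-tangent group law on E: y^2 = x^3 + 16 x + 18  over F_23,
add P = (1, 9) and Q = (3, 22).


P != Q, so use the chord formula.
s = (y2 - y1) / (x2 - x1) = (13) / (2) mod 23 = 18
x3 = s^2 - x1 - x2 mod 23 = 18^2 - 1 - 3 = 21
y3 = s (x1 - x3) - y1 mod 23 = 18 * (1 - 21) - 9 = 22

P + Q = (21, 22)


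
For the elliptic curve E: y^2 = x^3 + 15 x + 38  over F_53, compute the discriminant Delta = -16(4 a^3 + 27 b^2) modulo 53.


4 a^3 + 27 b^2 = 4*15^3 + 27*38^2 = 13500 + 38988 = 52488
Delta = -16 * (52488) = -839808
Delta mod 53 = 30

Delta = 30 (mod 53)


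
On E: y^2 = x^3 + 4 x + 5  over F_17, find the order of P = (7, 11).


Compute successive multiples of P until we hit O:
  1P = (7, 11)
  2P = (12, 8)
  3P = (14, 0)
  4P = (12, 9)
  5P = (7, 6)
  6P = O

ord(P) = 6


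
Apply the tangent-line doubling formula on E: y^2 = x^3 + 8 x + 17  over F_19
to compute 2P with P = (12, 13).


Doubling: s = (3 x1^2 + a) / (2 y1)
s = (3*12^2 + 8) / (2*13) mod 19 = 14
x3 = s^2 - 2 x1 mod 19 = 14^2 - 2*12 = 1
y3 = s (x1 - x3) - y1 mod 19 = 14 * (12 - 1) - 13 = 8

2P = (1, 8)


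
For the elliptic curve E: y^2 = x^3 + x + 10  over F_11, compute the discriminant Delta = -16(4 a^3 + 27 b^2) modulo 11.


4 a^3 + 27 b^2 = 4*1^3 + 27*10^2 = 4 + 2700 = 2704
Delta = -16 * (2704) = -43264
Delta mod 11 = 10

Delta = 10 (mod 11)


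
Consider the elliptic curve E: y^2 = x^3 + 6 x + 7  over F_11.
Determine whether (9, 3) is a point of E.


Check whether y^2 = x^3 + 6 x + 7 (mod 11) for (x, y) = (9, 3).
LHS: y^2 = 3^2 mod 11 = 9
RHS: x^3 + 6 x + 7 = 9^3 + 6*9 + 7 mod 11 = 9
LHS = RHS

Yes, on the curve


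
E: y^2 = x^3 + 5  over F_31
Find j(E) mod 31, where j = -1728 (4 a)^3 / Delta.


Delta = -16(4 a^3 + 27 b^2) mod 31 = 19
-1728 * (4 a)^3 = -1728 * (4*0)^3 mod 31 = 0
j = 0 * 19^(-1) mod 31 = 0

j = 0 (mod 31)


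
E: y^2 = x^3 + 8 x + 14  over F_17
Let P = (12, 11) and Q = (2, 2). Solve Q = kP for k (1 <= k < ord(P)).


Enumerate multiples of P until we hit Q = (2, 2):
  1P = (12, 11)
  2P = (2, 2)
Match found at i = 2.

k = 2


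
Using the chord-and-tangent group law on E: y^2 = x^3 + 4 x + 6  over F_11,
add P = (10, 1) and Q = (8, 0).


P != Q, so use the chord formula.
s = (y2 - y1) / (x2 - x1) = (10) / (9) mod 11 = 6
x3 = s^2 - x1 - x2 mod 11 = 6^2 - 10 - 8 = 7
y3 = s (x1 - x3) - y1 mod 11 = 6 * (10 - 7) - 1 = 6

P + Q = (7, 6)


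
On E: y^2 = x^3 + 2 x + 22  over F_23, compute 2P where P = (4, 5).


k = 2 = 10_2 (binary, LSB first: 01)
Double-and-add from P = (4, 5):
  bit 0 = 0: acc unchanged = O
  bit 1 = 1: acc = O + (17, 22) = (17, 22)

2P = (17, 22)


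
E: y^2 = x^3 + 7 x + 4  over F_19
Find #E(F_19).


For each x in F_19, count y with y^2 = x^3 + 7 x + 4 mod 19:
  x = 0: RHS = 4, y in [2, 17]  -> 2 point(s)
  x = 2: RHS = 7, y in [8, 11]  -> 2 point(s)
  x = 4: RHS = 1, y in [1, 18]  -> 2 point(s)
  x = 7: RHS = 16, y in [4, 15]  -> 2 point(s)
  x = 9: RHS = 17, y in [6, 13]  -> 2 point(s)
  x = 11: RHS = 6, y in [5, 14]  -> 2 point(s)
  x = 12: RHS = 11, y in [7, 12]  -> 2 point(s)
  x = 15: RHS = 7, y in [8, 11]  -> 2 point(s)
  x = 17: RHS = 1, y in [1, 18]  -> 2 point(s)
Affine points: 18. Add the point at infinity: total = 19.

#E(F_19) = 19


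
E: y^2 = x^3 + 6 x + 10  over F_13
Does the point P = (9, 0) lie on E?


Check whether y^2 = x^3 + 6 x + 10 (mod 13) for (x, y) = (9, 0).
LHS: y^2 = 0^2 mod 13 = 0
RHS: x^3 + 6 x + 10 = 9^3 + 6*9 + 10 mod 13 = 0
LHS = RHS

Yes, on the curve


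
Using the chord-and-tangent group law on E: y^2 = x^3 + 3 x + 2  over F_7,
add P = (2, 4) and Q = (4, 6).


P != Q, so use the chord formula.
s = (y2 - y1) / (x2 - x1) = (2) / (2) mod 7 = 1
x3 = s^2 - x1 - x2 mod 7 = 1^2 - 2 - 4 = 2
y3 = s (x1 - x3) - y1 mod 7 = 1 * (2 - 2) - 4 = 3

P + Q = (2, 3)


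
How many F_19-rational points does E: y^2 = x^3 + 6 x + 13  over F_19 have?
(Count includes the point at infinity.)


For each x in F_19, count y with y^2 = x^3 + 6 x + 13 mod 19:
  x = 1: RHS = 1, y in [1, 18]  -> 2 point(s)
  x = 3: RHS = 1, y in [1, 18]  -> 2 point(s)
  x = 4: RHS = 6, y in [5, 14]  -> 2 point(s)
  x = 5: RHS = 16, y in [4, 15]  -> 2 point(s)
  x = 9: RHS = 17, y in [6, 13]  -> 2 point(s)
  x = 10: RHS = 9, y in [3, 16]  -> 2 point(s)
  x = 11: RHS = 4, y in [2, 17]  -> 2 point(s)
  x = 15: RHS = 1, y in [1, 18]  -> 2 point(s)
  x = 16: RHS = 6, y in [5, 14]  -> 2 point(s)
  x = 18: RHS = 6, y in [5, 14]  -> 2 point(s)
Affine points: 20. Add the point at infinity: total = 21.

#E(F_19) = 21


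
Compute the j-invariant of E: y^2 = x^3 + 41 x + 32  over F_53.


Delta = -16(4 a^3 + 27 b^2) mod 53 = 4
-1728 * (4 a)^3 = -1728 * (4*41)^3 mod 53 = 28
j = 28 * 4^(-1) mod 53 = 7

j = 7 (mod 53)


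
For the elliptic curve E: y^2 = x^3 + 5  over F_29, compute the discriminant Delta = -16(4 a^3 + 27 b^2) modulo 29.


4 a^3 + 27 b^2 = 4*0^3 + 27*5^2 = 0 + 675 = 675
Delta = -16 * (675) = -10800
Delta mod 29 = 17

Delta = 17 (mod 29)


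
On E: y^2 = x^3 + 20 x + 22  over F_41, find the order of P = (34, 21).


Compute successive multiples of P until we hit O:
  1P = (34, 21)
  2P = (23, 12)
  3P = (5, 40)
  4P = (27, 14)
  5P = (22, 32)
  6P = (22, 9)
  7P = (27, 27)
  8P = (5, 1)
  ... (continuing to 11P)
  11P = O

ord(P) = 11


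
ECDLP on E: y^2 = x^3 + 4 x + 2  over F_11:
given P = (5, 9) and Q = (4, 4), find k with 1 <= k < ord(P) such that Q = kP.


Enumerate multiples of P until we hit Q = (4, 4):
  1P = (5, 9)
  2P = (4, 7)
  3P = (6, 0)
  4P = (4, 4)
Match found at i = 4.

k = 4


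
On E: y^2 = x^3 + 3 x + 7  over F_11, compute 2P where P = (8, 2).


Doubling: s = (3 x1^2 + a) / (2 y1)
s = (3*8^2 + 3) / (2*2) mod 11 = 2
x3 = s^2 - 2 x1 mod 11 = 2^2 - 2*8 = 10
y3 = s (x1 - x3) - y1 mod 11 = 2 * (8 - 10) - 2 = 5

2P = (10, 5)


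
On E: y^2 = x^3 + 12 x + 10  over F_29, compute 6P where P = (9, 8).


k = 6 = 110_2 (binary, LSB first: 011)
Double-and-add from P = (9, 8):
  bit 0 = 0: acc unchanged = O
  bit 1 = 1: acc = O + (27, 6) = (27, 6)
  bit 2 = 1: acc = (27, 6) + (8, 3) = (17, 20)

6P = (17, 20)


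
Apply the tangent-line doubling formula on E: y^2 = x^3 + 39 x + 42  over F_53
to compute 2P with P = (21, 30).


Doubling: s = (3 x1^2 + a) / (2 y1)
s = (3*21^2 + 39) / (2*30) mod 53 = 28
x3 = s^2 - 2 x1 mod 53 = 28^2 - 2*21 = 0
y3 = s (x1 - x3) - y1 mod 53 = 28 * (21 - 0) - 30 = 28

2P = (0, 28)


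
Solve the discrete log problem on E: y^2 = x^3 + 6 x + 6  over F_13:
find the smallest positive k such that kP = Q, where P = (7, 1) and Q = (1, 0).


Enumerate multiples of P until we hit Q = (1, 0):
  1P = (7, 1)
  2P = (11, 5)
  3P = (9, 10)
  4P = (1, 0)
Match found at i = 4.

k = 4


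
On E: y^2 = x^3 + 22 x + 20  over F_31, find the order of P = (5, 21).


Compute successive multiples of P until we hit O:
  1P = (5, 21)
  2P = (26, 8)
  3P = (2, 17)
  4P = (12, 11)
  5P = (23, 18)
  6P = (28, 19)
  7P = (0, 19)
  8P = (15, 6)
  ... (continuing to 30P)
  30P = O

ord(P) = 30


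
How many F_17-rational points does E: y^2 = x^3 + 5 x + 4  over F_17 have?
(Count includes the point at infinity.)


For each x in F_17, count y with y^2 = x^3 + 5 x + 4 mod 17:
  x = 0: RHS = 4, y in [2, 15]  -> 2 point(s)
  x = 5: RHS = 1, y in [1, 16]  -> 2 point(s)
  x = 7: RHS = 8, y in [5, 12]  -> 2 point(s)
  x = 9: RHS = 13, y in [8, 9]  -> 2 point(s)
  x = 10: RHS = 0, y in [0]  -> 1 point(s)
  x = 11: RHS = 13, y in [8, 9]  -> 2 point(s)
  x = 14: RHS = 13, y in [8, 9]  -> 2 point(s)
  x = 16: RHS = 15, y in [7, 10]  -> 2 point(s)
Affine points: 15. Add the point at infinity: total = 16.

#E(F_17) = 16


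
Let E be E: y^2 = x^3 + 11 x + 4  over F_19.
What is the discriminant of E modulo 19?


4 a^3 + 27 b^2 = 4*11^3 + 27*4^2 = 5324 + 432 = 5756
Delta = -16 * (5756) = -92096
Delta mod 19 = 16

Delta = 16 (mod 19)


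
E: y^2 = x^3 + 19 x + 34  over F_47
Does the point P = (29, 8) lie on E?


Check whether y^2 = x^3 + 19 x + 34 (mod 47) for (x, y) = (29, 8).
LHS: y^2 = 8^2 mod 47 = 17
RHS: x^3 + 19 x + 34 = 29^3 + 19*29 + 34 mod 47 = 17
LHS = RHS

Yes, on the curve


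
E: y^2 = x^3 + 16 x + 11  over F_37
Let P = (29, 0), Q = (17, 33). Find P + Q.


P != Q, so use the chord formula.
s = (y2 - y1) / (x2 - x1) = (33) / (25) mod 37 = 25
x3 = s^2 - x1 - x2 mod 37 = 25^2 - 29 - 17 = 24
y3 = s (x1 - x3) - y1 mod 37 = 25 * (29 - 24) - 0 = 14

P + Q = (24, 14)


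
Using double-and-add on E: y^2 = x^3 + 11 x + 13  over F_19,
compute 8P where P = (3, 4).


k = 8 = 1000_2 (binary, LSB first: 0001)
Double-and-add from P = (3, 4):
  bit 0 = 0: acc unchanged = O
  bit 1 = 0: acc unchanged = O
  bit 2 = 0: acc unchanged = O
  bit 3 = 1: acc = O + (12, 12) = (12, 12)

8P = (12, 12)


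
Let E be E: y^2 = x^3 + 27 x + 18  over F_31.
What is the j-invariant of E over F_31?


Delta = -16(4 a^3 + 27 b^2) mod 31 = 1
-1728 * (4 a)^3 = -1728 * (4*27)^3 mod 31 = 30
j = 30 * 1^(-1) mod 31 = 30

j = 30 (mod 31)


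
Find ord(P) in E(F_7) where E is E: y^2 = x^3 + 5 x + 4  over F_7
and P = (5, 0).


Compute successive multiples of P until we hit O:
  1P = (5, 0)
  2P = O

ord(P) = 2


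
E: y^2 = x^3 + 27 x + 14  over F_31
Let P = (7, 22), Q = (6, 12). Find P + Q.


P != Q, so use the chord formula.
s = (y2 - y1) / (x2 - x1) = (21) / (30) mod 31 = 10
x3 = s^2 - x1 - x2 mod 31 = 10^2 - 7 - 6 = 25
y3 = s (x1 - x3) - y1 mod 31 = 10 * (7 - 25) - 22 = 15

P + Q = (25, 15)


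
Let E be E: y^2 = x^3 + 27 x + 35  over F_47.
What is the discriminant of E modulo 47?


4 a^3 + 27 b^2 = 4*27^3 + 27*35^2 = 78732 + 33075 = 111807
Delta = -16 * (111807) = -1788912
Delta mod 47 = 2

Delta = 2 (mod 47)


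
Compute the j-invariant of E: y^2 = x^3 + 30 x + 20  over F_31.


Delta = -16(4 a^3 + 27 b^2) mod 31 = 27
-1728 * (4 a)^3 = -1728 * (4*30)^3 mod 31 = 15
j = 15 * 27^(-1) mod 31 = 4

j = 4 (mod 31)


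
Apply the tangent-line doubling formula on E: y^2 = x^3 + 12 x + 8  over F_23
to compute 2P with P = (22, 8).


Doubling: s = (3 x1^2 + a) / (2 y1)
s = (3*22^2 + 12) / (2*8) mod 23 = 11
x3 = s^2 - 2 x1 mod 23 = 11^2 - 2*22 = 8
y3 = s (x1 - x3) - y1 mod 23 = 11 * (22 - 8) - 8 = 8

2P = (8, 8)


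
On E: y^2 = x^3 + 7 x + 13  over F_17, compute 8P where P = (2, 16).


k = 8 = 1000_2 (binary, LSB first: 0001)
Double-and-add from P = (2, 16):
  bit 0 = 0: acc unchanged = O
  bit 1 = 0: acc unchanged = O
  bit 2 = 0: acc unchanged = O
  bit 3 = 1: acc = O + (1, 2) = (1, 2)

8P = (1, 2)


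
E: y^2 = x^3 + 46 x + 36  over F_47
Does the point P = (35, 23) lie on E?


Check whether y^2 = x^3 + 46 x + 36 (mod 47) for (x, y) = (35, 23).
LHS: y^2 = 23^2 mod 47 = 12
RHS: x^3 + 46 x + 36 = 35^3 + 46*35 + 36 mod 47 = 12
LHS = RHS

Yes, on the curve


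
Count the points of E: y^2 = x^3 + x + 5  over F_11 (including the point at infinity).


For each x in F_11, count y with y^2 = x^3 + 1 x + 5 mod 11:
  x = 0: RHS = 5, y in [4, 7]  -> 2 point(s)
  x = 2: RHS = 4, y in [2, 9]  -> 2 point(s)
  x = 5: RHS = 3, y in [5, 6]  -> 2 point(s)
  x = 7: RHS = 3, y in [5, 6]  -> 2 point(s)
  x = 10: RHS = 3, y in [5, 6]  -> 2 point(s)
Affine points: 10. Add the point at infinity: total = 11.

#E(F_11) = 11


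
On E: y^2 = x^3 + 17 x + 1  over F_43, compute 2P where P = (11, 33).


Doubling: s = (3 x1^2 + a) / (2 y1)
s = (3*11^2 + 17) / (2*33) mod 43 = 24
x3 = s^2 - 2 x1 mod 43 = 24^2 - 2*11 = 38
y3 = s (x1 - x3) - y1 mod 43 = 24 * (11 - 38) - 33 = 7

2P = (38, 7)


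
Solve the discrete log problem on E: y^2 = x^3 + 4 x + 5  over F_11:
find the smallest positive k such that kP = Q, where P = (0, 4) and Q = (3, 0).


Enumerate multiples of P until we hit Q = (3, 0):
  1P = (0, 4)
  2P = (3, 0)
Match found at i = 2.

k = 2


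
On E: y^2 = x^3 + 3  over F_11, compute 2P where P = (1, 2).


k = 2 = 10_2 (binary, LSB first: 01)
Double-and-add from P = (1, 2):
  bit 0 = 0: acc unchanged = O
  bit 1 = 1: acc = O + (2, 0) = (2, 0)

2P = (2, 0)


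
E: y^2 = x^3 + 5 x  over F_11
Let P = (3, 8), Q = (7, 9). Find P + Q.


P != Q, so use the chord formula.
s = (y2 - y1) / (x2 - x1) = (1) / (4) mod 11 = 3
x3 = s^2 - x1 - x2 mod 11 = 3^2 - 3 - 7 = 10
y3 = s (x1 - x3) - y1 mod 11 = 3 * (3 - 10) - 8 = 4

P + Q = (10, 4)


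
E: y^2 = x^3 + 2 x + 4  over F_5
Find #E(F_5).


For each x in F_5, count y with y^2 = x^3 + 2 x + 4 mod 5:
  x = 0: RHS = 4, y in [2, 3]  -> 2 point(s)
  x = 2: RHS = 1, y in [1, 4]  -> 2 point(s)
  x = 4: RHS = 1, y in [1, 4]  -> 2 point(s)
Affine points: 6. Add the point at infinity: total = 7.

#E(F_5) = 7


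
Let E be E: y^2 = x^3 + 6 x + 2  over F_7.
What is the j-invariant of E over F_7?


Delta = -16(4 a^3 + 27 b^2) mod 7 = 2
-1728 * (4 a)^3 = -1728 * (4*6)^3 mod 7 = 6
j = 6 * 2^(-1) mod 7 = 3

j = 3 (mod 7)


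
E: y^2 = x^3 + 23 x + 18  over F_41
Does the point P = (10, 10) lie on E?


Check whether y^2 = x^3 + 23 x + 18 (mod 41) for (x, y) = (10, 10).
LHS: y^2 = 10^2 mod 41 = 18
RHS: x^3 + 23 x + 18 = 10^3 + 23*10 + 18 mod 41 = 18
LHS = RHS

Yes, on the curve


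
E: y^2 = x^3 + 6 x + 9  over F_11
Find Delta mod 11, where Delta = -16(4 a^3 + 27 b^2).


4 a^3 + 27 b^2 = 4*6^3 + 27*9^2 = 864 + 2187 = 3051
Delta = -16 * (3051) = -48816
Delta mod 11 = 2

Delta = 2 (mod 11)


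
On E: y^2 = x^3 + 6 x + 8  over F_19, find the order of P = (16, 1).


Compute successive multiples of P until we hit O:
  1P = (16, 1)
  2P = (17, 11)
  3P = (10, 2)
  4P = (2, 3)
  5P = (8, 6)
  6P = (4, 1)
  7P = (18, 18)
  8P = (5, 7)
  ... (continuing to 19P)
  19P = O

ord(P) = 19


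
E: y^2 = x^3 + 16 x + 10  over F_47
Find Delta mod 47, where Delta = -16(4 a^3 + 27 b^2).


4 a^3 + 27 b^2 = 4*16^3 + 27*10^2 = 16384 + 2700 = 19084
Delta = -16 * (19084) = -305344
Delta mod 47 = 15

Delta = 15 (mod 47)


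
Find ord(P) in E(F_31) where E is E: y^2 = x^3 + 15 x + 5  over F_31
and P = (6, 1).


Compute successive multiples of P until we hit O:
  1P = (6, 1)
  2P = (27, 25)
  3P = (5, 9)
  4P = (22, 3)
  5P = (19, 9)
  6P = (15, 3)
  7P = (20, 20)
  8P = (7, 22)
  ... (continuing to 19P)
  19P = O

ord(P) = 19


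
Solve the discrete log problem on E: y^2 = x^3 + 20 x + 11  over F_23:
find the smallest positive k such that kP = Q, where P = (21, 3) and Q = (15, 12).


Enumerate multiples of P until we hit Q = (15, 12):
  1P = (21, 3)
  2P = (12, 22)
  3P = (22, 17)
  4P = (15, 12)
Match found at i = 4.

k = 4


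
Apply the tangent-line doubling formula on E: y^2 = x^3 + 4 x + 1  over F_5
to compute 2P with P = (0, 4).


Doubling: s = (3 x1^2 + a) / (2 y1)
s = (3*0^2 + 4) / (2*4) mod 5 = 3
x3 = s^2 - 2 x1 mod 5 = 3^2 - 2*0 = 4
y3 = s (x1 - x3) - y1 mod 5 = 3 * (0 - 4) - 4 = 4

2P = (4, 4)


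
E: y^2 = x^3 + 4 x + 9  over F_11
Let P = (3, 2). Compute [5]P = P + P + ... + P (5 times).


k = 5 = 101_2 (binary, LSB first: 101)
Double-and-add from P = (3, 2):
  bit 0 = 1: acc = O + (3, 2) = (3, 2)
  bit 1 = 0: acc unchanged = (3, 2)
  bit 2 = 1: acc = (3, 2) + (10, 9) = (10, 2)

5P = (10, 2)


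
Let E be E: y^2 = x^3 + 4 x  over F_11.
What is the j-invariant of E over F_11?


Delta = -16(4 a^3 + 27 b^2) mod 11 = 7
-1728 * (4 a)^3 = -1728 * (4*4)^3 mod 11 = 7
j = 7 * 7^(-1) mod 11 = 1

j = 1 (mod 11)


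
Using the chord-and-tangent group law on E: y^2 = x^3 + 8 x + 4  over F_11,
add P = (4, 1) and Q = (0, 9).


P != Q, so use the chord formula.
s = (y2 - y1) / (x2 - x1) = (8) / (7) mod 11 = 9
x3 = s^2 - x1 - x2 mod 11 = 9^2 - 4 - 0 = 0
y3 = s (x1 - x3) - y1 mod 11 = 9 * (4 - 0) - 1 = 2

P + Q = (0, 2)


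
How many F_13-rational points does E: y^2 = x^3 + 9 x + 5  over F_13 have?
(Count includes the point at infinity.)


For each x in F_13, count y with y^2 = x^3 + 9 x + 5 mod 13:
  x = 4: RHS = 1, y in [1, 12]  -> 2 point(s)
  x = 8: RHS = 4, y in [2, 11]  -> 2 point(s)
  x = 9: RHS = 9, y in [3, 10]  -> 2 point(s)
  x = 10: RHS = 3, y in [4, 9]  -> 2 point(s)
Affine points: 8. Add the point at infinity: total = 9.

#E(F_13) = 9
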